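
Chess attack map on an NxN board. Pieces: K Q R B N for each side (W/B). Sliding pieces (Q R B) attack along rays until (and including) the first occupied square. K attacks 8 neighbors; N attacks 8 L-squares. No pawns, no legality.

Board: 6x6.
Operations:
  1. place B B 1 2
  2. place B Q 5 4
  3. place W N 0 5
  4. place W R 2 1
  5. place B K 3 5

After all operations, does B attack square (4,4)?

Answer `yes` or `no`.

Op 1: place BB@(1,2)
Op 2: place BQ@(5,4)
Op 3: place WN@(0,5)
Op 4: place WR@(2,1)
Op 5: place BK@(3,5)
Per-piece attacks for B:
  BB@(1,2): attacks (2,3) (3,4) (4,5) (2,1) (0,3) (0,1) [ray(1,-1) blocked at (2,1)]
  BK@(3,5): attacks (3,4) (4,5) (2,5) (4,4) (2,4)
  BQ@(5,4): attacks (5,5) (5,3) (5,2) (5,1) (5,0) (4,4) (3,4) (2,4) (1,4) (0,4) (4,5) (4,3) (3,2) (2,1) [ray(-1,-1) blocked at (2,1)]
B attacks (4,4): yes

Answer: yes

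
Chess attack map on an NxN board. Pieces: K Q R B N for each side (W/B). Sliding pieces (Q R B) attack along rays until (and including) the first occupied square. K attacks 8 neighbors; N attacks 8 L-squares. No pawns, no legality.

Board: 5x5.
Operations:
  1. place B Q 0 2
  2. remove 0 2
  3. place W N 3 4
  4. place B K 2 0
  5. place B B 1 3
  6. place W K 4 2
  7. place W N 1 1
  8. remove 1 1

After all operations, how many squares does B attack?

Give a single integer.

Op 1: place BQ@(0,2)
Op 2: remove (0,2)
Op 3: place WN@(3,4)
Op 4: place BK@(2,0)
Op 5: place BB@(1,3)
Op 6: place WK@(4,2)
Op 7: place WN@(1,1)
Op 8: remove (1,1)
Per-piece attacks for B:
  BB@(1,3): attacks (2,4) (2,2) (3,1) (4,0) (0,4) (0,2)
  BK@(2,0): attacks (2,1) (3,0) (1,0) (3,1) (1,1)
Union (10 distinct): (0,2) (0,4) (1,0) (1,1) (2,1) (2,2) (2,4) (3,0) (3,1) (4,0)

Answer: 10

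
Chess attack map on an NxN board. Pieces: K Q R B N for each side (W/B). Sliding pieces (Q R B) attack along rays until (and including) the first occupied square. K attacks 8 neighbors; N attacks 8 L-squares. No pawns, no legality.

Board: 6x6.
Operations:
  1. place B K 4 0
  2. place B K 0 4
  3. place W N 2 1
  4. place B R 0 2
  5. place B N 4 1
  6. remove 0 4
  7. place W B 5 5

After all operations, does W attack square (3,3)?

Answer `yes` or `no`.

Answer: yes

Derivation:
Op 1: place BK@(4,0)
Op 2: place BK@(0,4)
Op 3: place WN@(2,1)
Op 4: place BR@(0,2)
Op 5: place BN@(4,1)
Op 6: remove (0,4)
Op 7: place WB@(5,5)
Per-piece attacks for W:
  WN@(2,1): attacks (3,3) (4,2) (1,3) (0,2) (4,0) (0,0)
  WB@(5,5): attacks (4,4) (3,3) (2,2) (1,1) (0,0)
W attacks (3,3): yes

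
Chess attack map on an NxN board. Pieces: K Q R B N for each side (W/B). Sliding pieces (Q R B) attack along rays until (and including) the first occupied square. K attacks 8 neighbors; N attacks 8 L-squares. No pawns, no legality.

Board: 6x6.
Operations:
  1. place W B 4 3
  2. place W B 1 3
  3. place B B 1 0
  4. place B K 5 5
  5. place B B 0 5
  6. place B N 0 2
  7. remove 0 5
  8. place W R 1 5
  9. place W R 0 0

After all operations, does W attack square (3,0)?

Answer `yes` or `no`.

Op 1: place WB@(4,3)
Op 2: place WB@(1,3)
Op 3: place BB@(1,0)
Op 4: place BK@(5,5)
Op 5: place BB@(0,5)
Op 6: place BN@(0,2)
Op 7: remove (0,5)
Op 8: place WR@(1,5)
Op 9: place WR@(0,0)
Per-piece attacks for W:
  WR@(0,0): attacks (0,1) (0,2) (1,0) [ray(0,1) blocked at (0,2); ray(1,0) blocked at (1,0)]
  WB@(1,3): attacks (2,4) (3,5) (2,2) (3,1) (4,0) (0,4) (0,2) [ray(-1,-1) blocked at (0,2)]
  WR@(1,5): attacks (1,4) (1,3) (2,5) (3,5) (4,5) (5,5) (0,5) [ray(0,-1) blocked at (1,3); ray(1,0) blocked at (5,5)]
  WB@(4,3): attacks (5,4) (5,2) (3,4) (2,5) (3,2) (2,1) (1,0) [ray(-1,-1) blocked at (1,0)]
W attacks (3,0): no

Answer: no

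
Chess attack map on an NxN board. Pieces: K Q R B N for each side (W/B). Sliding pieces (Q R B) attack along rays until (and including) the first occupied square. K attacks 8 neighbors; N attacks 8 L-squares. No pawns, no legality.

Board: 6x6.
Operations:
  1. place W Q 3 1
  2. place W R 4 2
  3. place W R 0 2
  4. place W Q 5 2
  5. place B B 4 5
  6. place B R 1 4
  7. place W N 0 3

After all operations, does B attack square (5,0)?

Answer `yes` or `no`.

Answer: no

Derivation:
Op 1: place WQ@(3,1)
Op 2: place WR@(4,2)
Op 3: place WR@(0,2)
Op 4: place WQ@(5,2)
Op 5: place BB@(4,5)
Op 6: place BR@(1,4)
Op 7: place WN@(0,3)
Per-piece attacks for B:
  BR@(1,4): attacks (1,5) (1,3) (1,2) (1,1) (1,0) (2,4) (3,4) (4,4) (5,4) (0,4)
  BB@(4,5): attacks (5,4) (3,4) (2,3) (1,2) (0,1)
B attacks (5,0): no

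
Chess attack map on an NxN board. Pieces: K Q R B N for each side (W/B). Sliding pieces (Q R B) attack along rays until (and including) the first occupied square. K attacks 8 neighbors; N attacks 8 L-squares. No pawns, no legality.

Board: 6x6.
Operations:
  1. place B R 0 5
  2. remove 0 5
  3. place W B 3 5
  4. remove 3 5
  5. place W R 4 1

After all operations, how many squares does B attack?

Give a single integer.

Op 1: place BR@(0,5)
Op 2: remove (0,5)
Op 3: place WB@(3,5)
Op 4: remove (3,5)
Op 5: place WR@(4,1)
Per-piece attacks for B:
Union (0 distinct): (none)

Answer: 0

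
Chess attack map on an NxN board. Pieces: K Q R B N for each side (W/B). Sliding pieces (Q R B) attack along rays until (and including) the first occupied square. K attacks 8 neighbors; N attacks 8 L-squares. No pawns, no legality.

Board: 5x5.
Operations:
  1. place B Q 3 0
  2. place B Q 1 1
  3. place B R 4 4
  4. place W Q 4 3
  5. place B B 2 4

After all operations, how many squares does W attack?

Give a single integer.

Answer: 12

Derivation:
Op 1: place BQ@(3,0)
Op 2: place BQ@(1,1)
Op 3: place BR@(4,4)
Op 4: place WQ@(4,3)
Op 5: place BB@(2,4)
Per-piece attacks for W:
  WQ@(4,3): attacks (4,4) (4,2) (4,1) (4,0) (3,3) (2,3) (1,3) (0,3) (3,4) (3,2) (2,1) (1,0) [ray(0,1) blocked at (4,4)]
Union (12 distinct): (0,3) (1,0) (1,3) (2,1) (2,3) (3,2) (3,3) (3,4) (4,0) (4,1) (4,2) (4,4)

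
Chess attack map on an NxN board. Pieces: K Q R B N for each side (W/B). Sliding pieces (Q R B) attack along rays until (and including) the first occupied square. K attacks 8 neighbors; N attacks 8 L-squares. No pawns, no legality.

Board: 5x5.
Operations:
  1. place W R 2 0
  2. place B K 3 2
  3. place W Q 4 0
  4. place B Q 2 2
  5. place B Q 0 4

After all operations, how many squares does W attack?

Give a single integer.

Answer: 12

Derivation:
Op 1: place WR@(2,0)
Op 2: place BK@(3,2)
Op 3: place WQ@(4,0)
Op 4: place BQ@(2,2)
Op 5: place BQ@(0,4)
Per-piece attacks for W:
  WR@(2,0): attacks (2,1) (2,2) (3,0) (4,0) (1,0) (0,0) [ray(0,1) blocked at (2,2); ray(1,0) blocked at (4,0)]
  WQ@(4,0): attacks (4,1) (4,2) (4,3) (4,4) (3,0) (2,0) (3,1) (2,2) [ray(-1,0) blocked at (2,0); ray(-1,1) blocked at (2,2)]
Union (12 distinct): (0,0) (1,0) (2,0) (2,1) (2,2) (3,0) (3,1) (4,0) (4,1) (4,2) (4,3) (4,4)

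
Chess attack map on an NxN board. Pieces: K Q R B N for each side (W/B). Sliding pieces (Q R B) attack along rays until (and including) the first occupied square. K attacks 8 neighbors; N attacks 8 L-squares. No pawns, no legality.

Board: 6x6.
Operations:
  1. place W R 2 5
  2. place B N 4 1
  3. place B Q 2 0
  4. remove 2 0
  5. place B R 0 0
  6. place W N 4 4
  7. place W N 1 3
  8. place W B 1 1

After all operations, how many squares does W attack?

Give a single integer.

Answer: 19

Derivation:
Op 1: place WR@(2,5)
Op 2: place BN@(4,1)
Op 3: place BQ@(2,0)
Op 4: remove (2,0)
Op 5: place BR@(0,0)
Op 6: place WN@(4,4)
Op 7: place WN@(1,3)
Op 8: place WB@(1,1)
Per-piece attacks for W:
  WB@(1,1): attacks (2,2) (3,3) (4,4) (2,0) (0,2) (0,0) [ray(1,1) blocked at (4,4); ray(-1,-1) blocked at (0,0)]
  WN@(1,3): attacks (2,5) (3,4) (0,5) (2,1) (3,2) (0,1)
  WR@(2,5): attacks (2,4) (2,3) (2,2) (2,1) (2,0) (3,5) (4,5) (5,5) (1,5) (0,5)
  WN@(4,4): attacks (2,5) (5,2) (3,2) (2,3)
Union (19 distinct): (0,0) (0,1) (0,2) (0,5) (1,5) (2,0) (2,1) (2,2) (2,3) (2,4) (2,5) (3,2) (3,3) (3,4) (3,5) (4,4) (4,5) (5,2) (5,5)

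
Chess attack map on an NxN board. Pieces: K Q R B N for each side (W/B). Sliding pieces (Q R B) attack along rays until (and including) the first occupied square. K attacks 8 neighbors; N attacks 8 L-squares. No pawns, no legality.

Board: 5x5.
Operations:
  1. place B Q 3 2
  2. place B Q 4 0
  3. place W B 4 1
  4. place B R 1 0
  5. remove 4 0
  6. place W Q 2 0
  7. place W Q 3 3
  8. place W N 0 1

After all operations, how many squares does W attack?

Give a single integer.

Op 1: place BQ@(3,2)
Op 2: place BQ@(4,0)
Op 3: place WB@(4,1)
Op 4: place BR@(1,0)
Op 5: remove (4,0)
Op 6: place WQ@(2,0)
Op 7: place WQ@(3,3)
Op 8: place WN@(0,1)
Per-piece attacks for W:
  WN@(0,1): attacks (1,3) (2,2) (2,0)
  WQ@(2,0): attacks (2,1) (2,2) (2,3) (2,4) (3,0) (4,0) (1,0) (3,1) (4,2) (1,1) (0,2) [ray(-1,0) blocked at (1,0)]
  WQ@(3,3): attacks (3,4) (3,2) (4,3) (2,3) (1,3) (0,3) (4,4) (4,2) (2,4) (2,2) (1,1) (0,0) [ray(0,-1) blocked at (3,2)]
  WB@(4,1): attacks (3,2) (3,0) [ray(-1,1) blocked at (3,2)]
Union (19 distinct): (0,0) (0,2) (0,3) (1,0) (1,1) (1,3) (2,0) (2,1) (2,2) (2,3) (2,4) (3,0) (3,1) (3,2) (3,4) (4,0) (4,2) (4,3) (4,4)

Answer: 19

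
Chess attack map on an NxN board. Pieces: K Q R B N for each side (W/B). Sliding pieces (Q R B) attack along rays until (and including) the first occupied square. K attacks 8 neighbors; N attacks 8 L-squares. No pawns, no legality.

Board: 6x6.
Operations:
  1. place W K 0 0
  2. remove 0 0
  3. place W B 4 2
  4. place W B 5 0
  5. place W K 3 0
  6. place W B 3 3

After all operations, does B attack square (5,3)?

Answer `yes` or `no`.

Op 1: place WK@(0,0)
Op 2: remove (0,0)
Op 3: place WB@(4,2)
Op 4: place WB@(5,0)
Op 5: place WK@(3,0)
Op 6: place WB@(3,3)
Per-piece attacks for B:
B attacks (5,3): no

Answer: no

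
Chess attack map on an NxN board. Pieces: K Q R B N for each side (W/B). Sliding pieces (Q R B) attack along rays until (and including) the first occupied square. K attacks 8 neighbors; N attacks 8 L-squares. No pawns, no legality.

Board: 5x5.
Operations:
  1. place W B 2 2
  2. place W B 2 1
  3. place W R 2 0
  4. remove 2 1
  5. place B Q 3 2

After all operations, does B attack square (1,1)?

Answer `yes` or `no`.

Op 1: place WB@(2,2)
Op 2: place WB@(2,1)
Op 3: place WR@(2,0)
Op 4: remove (2,1)
Op 5: place BQ@(3,2)
Per-piece attacks for B:
  BQ@(3,2): attacks (3,3) (3,4) (3,1) (3,0) (4,2) (2,2) (4,3) (4,1) (2,3) (1,4) (2,1) (1,0) [ray(-1,0) blocked at (2,2)]
B attacks (1,1): no

Answer: no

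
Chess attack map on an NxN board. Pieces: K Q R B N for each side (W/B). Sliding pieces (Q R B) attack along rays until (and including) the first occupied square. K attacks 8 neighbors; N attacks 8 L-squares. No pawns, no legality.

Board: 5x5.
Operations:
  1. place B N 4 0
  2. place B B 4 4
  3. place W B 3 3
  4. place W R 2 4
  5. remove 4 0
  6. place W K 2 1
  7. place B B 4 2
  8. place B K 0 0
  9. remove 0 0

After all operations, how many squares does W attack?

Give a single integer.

Answer: 17

Derivation:
Op 1: place BN@(4,0)
Op 2: place BB@(4,4)
Op 3: place WB@(3,3)
Op 4: place WR@(2,4)
Op 5: remove (4,0)
Op 6: place WK@(2,1)
Op 7: place BB@(4,2)
Op 8: place BK@(0,0)
Op 9: remove (0,0)
Per-piece attacks for W:
  WK@(2,1): attacks (2,2) (2,0) (3,1) (1,1) (3,2) (3,0) (1,2) (1,0)
  WR@(2,4): attacks (2,3) (2,2) (2,1) (3,4) (4,4) (1,4) (0,4) [ray(0,-1) blocked at (2,1); ray(1,0) blocked at (4,4)]
  WB@(3,3): attacks (4,4) (4,2) (2,4) (2,2) (1,1) (0,0) [ray(1,1) blocked at (4,4); ray(1,-1) blocked at (4,2); ray(-1,1) blocked at (2,4)]
Union (17 distinct): (0,0) (0,4) (1,0) (1,1) (1,2) (1,4) (2,0) (2,1) (2,2) (2,3) (2,4) (3,0) (3,1) (3,2) (3,4) (4,2) (4,4)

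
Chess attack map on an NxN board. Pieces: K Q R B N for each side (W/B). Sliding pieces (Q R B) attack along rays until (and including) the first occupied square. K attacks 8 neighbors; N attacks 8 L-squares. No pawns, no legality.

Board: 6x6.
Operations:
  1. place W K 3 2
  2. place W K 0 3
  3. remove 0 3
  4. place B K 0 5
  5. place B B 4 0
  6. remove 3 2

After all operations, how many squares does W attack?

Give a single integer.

Answer: 0

Derivation:
Op 1: place WK@(3,2)
Op 2: place WK@(0,3)
Op 3: remove (0,3)
Op 4: place BK@(0,5)
Op 5: place BB@(4,0)
Op 6: remove (3,2)
Per-piece attacks for W:
Union (0 distinct): (none)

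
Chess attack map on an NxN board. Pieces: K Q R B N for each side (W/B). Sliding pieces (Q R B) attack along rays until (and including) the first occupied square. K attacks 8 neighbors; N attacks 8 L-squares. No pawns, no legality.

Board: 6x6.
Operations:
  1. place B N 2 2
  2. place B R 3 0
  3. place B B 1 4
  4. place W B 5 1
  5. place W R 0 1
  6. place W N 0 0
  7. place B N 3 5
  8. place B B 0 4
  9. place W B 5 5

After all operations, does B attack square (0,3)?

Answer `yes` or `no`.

Answer: yes

Derivation:
Op 1: place BN@(2,2)
Op 2: place BR@(3,0)
Op 3: place BB@(1,4)
Op 4: place WB@(5,1)
Op 5: place WR@(0,1)
Op 6: place WN@(0,0)
Op 7: place BN@(3,5)
Op 8: place BB@(0,4)
Op 9: place WB@(5,5)
Per-piece attacks for B:
  BB@(0,4): attacks (1,5) (1,3) (2,2) [ray(1,-1) blocked at (2,2)]
  BB@(1,4): attacks (2,5) (2,3) (3,2) (4,1) (5,0) (0,5) (0,3)
  BN@(2,2): attacks (3,4) (4,3) (1,4) (0,3) (3,0) (4,1) (1,0) (0,1)
  BR@(3,0): attacks (3,1) (3,2) (3,3) (3,4) (3,5) (4,0) (5,0) (2,0) (1,0) (0,0) [ray(0,1) blocked at (3,5); ray(-1,0) blocked at (0,0)]
  BN@(3,5): attacks (4,3) (5,4) (2,3) (1,4)
B attacks (0,3): yes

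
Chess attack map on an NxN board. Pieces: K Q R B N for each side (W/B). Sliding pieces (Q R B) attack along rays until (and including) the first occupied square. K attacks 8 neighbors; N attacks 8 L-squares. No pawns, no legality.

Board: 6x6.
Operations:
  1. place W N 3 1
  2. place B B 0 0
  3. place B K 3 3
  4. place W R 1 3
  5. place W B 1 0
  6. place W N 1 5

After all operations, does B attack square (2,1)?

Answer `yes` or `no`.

Answer: no

Derivation:
Op 1: place WN@(3,1)
Op 2: place BB@(0,0)
Op 3: place BK@(3,3)
Op 4: place WR@(1,3)
Op 5: place WB@(1,0)
Op 6: place WN@(1,5)
Per-piece attacks for B:
  BB@(0,0): attacks (1,1) (2,2) (3,3) [ray(1,1) blocked at (3,3)]
  BK@(3,3): attacks (3,4) (3,2) (4,3) (2,3) (4,4) (4,2) (2,4) (2,2)
B attacks (2,1): no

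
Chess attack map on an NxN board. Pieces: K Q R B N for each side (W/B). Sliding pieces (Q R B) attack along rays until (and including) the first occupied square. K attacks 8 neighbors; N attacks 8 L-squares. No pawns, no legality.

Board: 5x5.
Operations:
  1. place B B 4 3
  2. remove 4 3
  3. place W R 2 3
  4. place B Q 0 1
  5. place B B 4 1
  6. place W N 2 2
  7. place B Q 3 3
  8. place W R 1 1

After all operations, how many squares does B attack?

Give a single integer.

Op 1: place BB@(4,3)
Op 2: remove (4,3)
Op 3: place WR@(2,3)
Op 4: place BQ@(0,1)
Op 5: place BB@(4,1)
Op 6: place WN@(2,2)
Op 7: place BQ@(3,3)
Op 8: place WR@(1,1)
Per-piece attacks for B:
  BQ@(0,1): attacks (0,2) (0,3) (0,4) (0,0) (1,1) (1,2) (2,3) (1,0) [ray(1,0) blocked at (1,1); ray(1,1) blocked at (2,3)]
  BQ@(3,3): attacks (3,4) (3,2) (3,1) (3,0) (4,3) (2,3) (4,4) (4,2) (2,4) (2,2) [ray(-1,0) blocked at (2,3); ray(-1,-1) blocked at (2,2)]
  BB@(4,1): attacks (3,2) (2,3) (3,0) [ray(-1,1) blocked at (2,3)]
Union (17 distinct): (0,0) (0,2) (0,3) (0,4) (1,0) (1,1) (1,2) (2,2) (2,3) (2,4) (3,0) (3,1) (3,2) (3,4) (4,2) (4,3) (4,4)

Answer: 17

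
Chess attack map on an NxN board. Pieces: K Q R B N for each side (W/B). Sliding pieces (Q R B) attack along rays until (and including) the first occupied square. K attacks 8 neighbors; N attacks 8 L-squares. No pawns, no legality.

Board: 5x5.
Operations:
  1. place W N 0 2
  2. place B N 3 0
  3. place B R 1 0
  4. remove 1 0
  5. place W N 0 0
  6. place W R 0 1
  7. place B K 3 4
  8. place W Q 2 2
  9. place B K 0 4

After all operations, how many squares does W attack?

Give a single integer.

Op 1: place WN@(0,2)
Op 2: place BN@(3,0)
Op 3: place BR@(1,0)
Op 4: remove (1,0)
Op 5: place WN@(0,0)
Op 6: place WR@(0,1)
Op 7: place BK@(3,4)
Op 8: place WQ@(2,2)
Op 9: place BK@(0,4)
Per-piece attacks for W:
  WN@(0,0): attacks (1,2) (2,1)
  WR@(0,1): attacks (0,2) (0,0) (1,1) (2,1) (3,1) (4,1) [ray(0,1) blocked at (0,2); ray(0,-1) blocked at (0,0)]
  WN@(0,2): attacks (1,4) (2,3) (1,0) (2,1)
  WQ@(2,2): attacks (2,3) (2,4) (2,1) (2,0) (3,2) (4,2) (1,2) (0,2) (3,3) (4,4) (3,1) (4,0) (1,3) (0,4) (1,1) (0,0) [ray(-1,0) blocked at (0,2); ray(-1,1) blocked at (0,4); ray(-1,-1) blocked at (0,0)]
Union (19 distinct): (0,0) (0,2) (0,4) (1,0) (1,1) (1,2) (1,3) (1,4) (2,0) (2,1) (2,3) (2,4) (3,1) (3,2) (3,3) (4,0) (4,1) (4,2) (4,4)

Answer: 19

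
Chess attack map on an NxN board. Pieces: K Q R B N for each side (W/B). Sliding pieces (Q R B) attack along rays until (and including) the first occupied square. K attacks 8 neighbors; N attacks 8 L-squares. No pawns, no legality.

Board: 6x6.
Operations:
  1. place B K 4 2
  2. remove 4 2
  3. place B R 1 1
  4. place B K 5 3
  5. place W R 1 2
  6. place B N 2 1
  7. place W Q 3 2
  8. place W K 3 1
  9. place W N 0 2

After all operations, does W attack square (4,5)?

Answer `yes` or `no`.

Answer: no

Derivation:
Op 1: place BK@(4,2)
Op 2: remove (4,2)
Op 3: place BR@(1,1)
Op 4: place BK@(5,3)
Op 5: place WR@(1,2)
Op 6: place BN@(2,1)
Op 7: place WQ@(3,2)
Op 8: place WK@(3,1)
Op 9: place WN@(0,2)
Per-piece attacks for W:
  WN@(0,2): attacks (1,4) (2,3) (1,0) (2,1)
  WR@(1,2): attacks (1,3) (1,4) (1,5) (1,1) (2,2) (3,2) (0,2) [ray(0,-1) blocked at (1,1); ray(1,0) blocked at (3,2); ray(-1,0) blocked at (0,2)]
  WK@(3,1): attacks (3,2) (3,0) (4,1) (2,1) (4,2) (4,0) (2,2) (2,0)
  WQ@(3,2): attacks (3,3) (3,4) (3,5) (3,1) (4,2) (5,2) (2,2) (1,2) (4,3) (5,4) (4,1) (5,0) (2,3) (1,4) (0,5) (2,1) [ray(0,-1) blocked at (3,1); ray(-1,0) blocked at (1,2); ray(-1,-1) blocked at (2,1)]
W attacks (4,5): no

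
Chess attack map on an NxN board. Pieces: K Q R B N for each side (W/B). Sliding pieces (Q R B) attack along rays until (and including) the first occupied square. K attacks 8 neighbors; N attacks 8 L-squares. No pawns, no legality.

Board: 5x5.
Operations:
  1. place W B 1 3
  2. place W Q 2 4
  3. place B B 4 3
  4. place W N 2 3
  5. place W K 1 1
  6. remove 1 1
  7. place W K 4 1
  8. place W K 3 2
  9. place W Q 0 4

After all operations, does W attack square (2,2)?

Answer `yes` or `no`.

Op 1: place WB@(1,3)
Op 2: place WQ@(2,4)
Op 3: place BB@(4,3)
Op 4: place WN@(2,3)
Op 5: place WK@(1,1)
Op 6: remove (1,1)
Op 7: place WK@(4,1)
Op 8: place WK@(3,2)
Op 9: place WQ@(0,4)
Per-piece attacks for W:
  WQ@(0,4): attacks (0,3) (0,2) (0,1) (0,0) (1,4) (2,4) (1,3) [ray(1,0) blocked at (2,4); ray(1,-1) blocked at (1,3)]
  WB@(1,3): attacks (2,4) (2,2) (3,1) (4,0) (0,4) (0,2) [ray(1,1) blocked at (2,4); ray(-1,1) blocked at (0,4)]
  WN@(2,3): attacks (4,4) (0,4) (3,1) (4,2) (1,1) (0,2)
  WQ@(2,4): attacks (2,3) (3,4) (4,4) (1,4) (0,4) (3,3) (4,2) (1,3) [ray(0,-1) blocked at (2,3); ray(-1,0) blocked at (0,4); ray(-1,-1) blocked at (1,3)]
  WK@(3,2): attacks (3,3) (3,1) (4,2) (2,2) (4,3) (4,1) (2,3) (2,1)
  WK@(4,1): attacks (4,2) (4,0) (3,1) (3,2) (3,0)
W attacks (2,2): yes

Answer: yes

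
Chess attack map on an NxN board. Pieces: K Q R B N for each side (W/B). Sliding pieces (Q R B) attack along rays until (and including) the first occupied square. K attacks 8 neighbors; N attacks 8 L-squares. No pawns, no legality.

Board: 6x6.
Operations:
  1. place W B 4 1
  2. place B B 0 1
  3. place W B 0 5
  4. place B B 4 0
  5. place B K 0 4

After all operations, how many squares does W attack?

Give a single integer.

Op 1: place WB@(4,1)
Op 2: place BB@(0,1)
Op 3: place WB@(0,5)
Op 4: place BB@(4,0)
Op 5: place BK@(0,4)
Per-piece attacks for W:
  WB@(0,5): attacks (1,4) (2,3) (3,2) (4,1) [ray(1,-1) blocked at (4,1)]
  WB@(4,1): attacks (5,2) (5,0) (3,2) (2,3) (1,4) (0,5) (3,0) [ray(-1,1) blocked at (0,5)]
Union (8 distinct): (0,5) (1,4) (2,3) (3,0) (3,2) (4,1) (5,0) (5,2)

Answer: 8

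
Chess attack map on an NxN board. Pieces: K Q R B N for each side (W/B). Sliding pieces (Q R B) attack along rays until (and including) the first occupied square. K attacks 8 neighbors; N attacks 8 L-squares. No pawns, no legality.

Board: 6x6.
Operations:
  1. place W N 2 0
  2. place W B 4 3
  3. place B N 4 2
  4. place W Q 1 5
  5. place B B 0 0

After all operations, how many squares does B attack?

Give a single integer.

Answer: 11

Derivation:
Op 1: place WN@(2,0)
Op 2: place WB@(4,3)
Op 3: place BN@(4,2)
Op 4: place WQ@(1,5)
Op 5: place BB@(0,0)
Per-piece attacks for B:
  BB@(0,0): attacks (1,1) (2,2) (3,3) (4,4) (5,5)
  BN@(4,2): attacks (5,4) (3,4) (2,3) (5,0) (3,0) (2,1)
Union (11 distinct): (1,1) (2,1) (2,2) (2,3) (3,0) (3,3) (3,4) (4,4) (5,0) (5,4) (5,5)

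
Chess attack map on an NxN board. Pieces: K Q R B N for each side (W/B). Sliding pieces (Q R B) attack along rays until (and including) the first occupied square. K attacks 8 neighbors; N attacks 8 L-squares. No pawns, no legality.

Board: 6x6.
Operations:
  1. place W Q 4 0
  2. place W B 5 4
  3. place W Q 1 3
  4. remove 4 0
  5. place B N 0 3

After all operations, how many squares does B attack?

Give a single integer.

Op 1: place WQ@(4,0)
Op 2: place WB@(5,4)
Op 3: place WQ@(1,3)
Op 4: remove (4,0)
Op 5: place BN@(0,3)
Per-piece attacks for B:
  BN@(0,3): attacks (1,5) (2,4) (1,1) (2,2)
Union (4 distinct): (1,1) (1,5) (2,2) (2,4)

Answer: 4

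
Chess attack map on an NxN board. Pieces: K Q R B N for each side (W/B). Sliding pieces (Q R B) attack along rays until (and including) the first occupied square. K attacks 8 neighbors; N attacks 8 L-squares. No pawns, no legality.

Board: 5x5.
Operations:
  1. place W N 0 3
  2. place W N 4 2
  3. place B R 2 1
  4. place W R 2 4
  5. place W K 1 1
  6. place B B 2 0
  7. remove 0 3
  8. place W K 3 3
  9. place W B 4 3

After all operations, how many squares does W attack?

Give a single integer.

Op 1: place WN@(0,3)
Op 2: place WN@(4,2)
Op 3: place BR@(2,1)
Op 4: place WR@(2,4)
Op 5: place WK@(1,1)
Op 6: place BB@(2,0)
Op 7: remove (0,3)
Op 8: place WK@(3,3)
Op 9: place WB@(4,3)
Per-piece attacks for W:
  WK@(1,1): attacks (1,2) (1,0) (2,1) (0,1) (2,2) (2,0) (0,2) (0,0)
  WR@(2,4): attacks (2,3) (2,2) (2,1) (3,4) (4,4) (1,4) (0,4) [ray(0,-1) blocked at (2,1)]
  WK@(3,3): attacks (3,4) (3,2) (4,3) (2,3) (4,4) (4,2) (2,4) (2,2)
  WN@(4,2): attacks (3,4) (2,3) (3,0) (2,1)
  WB@(4,3): attacks (3,4) (3,2) (2,1) [ray(-1,-1) blocked at (2,1)]
Union (18 distinct): (0,0) (0,1) (0,2) (0,4) (1,0) (1,2) (1,4) (2,0) (2,1) (2,2) (2,3) (2,4) (3,0) (3,2) (3,4) (4,2) (4,3) (4,4)

Answer: 18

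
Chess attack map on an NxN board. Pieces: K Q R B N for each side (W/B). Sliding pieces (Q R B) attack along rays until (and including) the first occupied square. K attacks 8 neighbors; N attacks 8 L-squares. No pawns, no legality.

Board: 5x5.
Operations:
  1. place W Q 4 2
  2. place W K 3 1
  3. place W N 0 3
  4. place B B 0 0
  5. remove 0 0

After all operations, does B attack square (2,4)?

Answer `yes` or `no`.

Op 1: place WQ@(4,2)
Op 2: place WK@(3,1)
Op 3: place WN@(0,3)
Op 4: place BB@(0,0)
Op 5: remove (0,0)
Per-piece attacks for B:
B attacks (2,4): no

Answer: no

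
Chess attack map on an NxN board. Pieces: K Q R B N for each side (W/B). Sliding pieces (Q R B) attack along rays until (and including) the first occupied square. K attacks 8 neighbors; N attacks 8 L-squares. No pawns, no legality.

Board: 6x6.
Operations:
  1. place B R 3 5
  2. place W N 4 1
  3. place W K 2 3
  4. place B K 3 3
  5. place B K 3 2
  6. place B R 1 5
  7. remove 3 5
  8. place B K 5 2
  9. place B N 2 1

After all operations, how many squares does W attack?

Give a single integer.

Answer: 10

Derivation:
Op 1: place BR@(3,5)
Op 2: place WN@(4,1)
Op 3: place WK@(2,3)
Op 4: place BK@(3,3)
Op 5: place BK@(3,2)
Op 6: place BR@(1,5)
Op 7: remove (3,5)
Op 8: place BK@(5,2)
Op 9: place BN@(2,1)
Per-piece attacks for W:
  WK@(2,3): attacks (2,4) (2,2) (3,3) (1,3) (3,4) (3,2) (1,4) (1,2)
  WN@(4,1): attacks (5,3) (3,3) (2,2) (2,0)
Union (10 distinct): (1,2) (1,3) (1,4) (2,0) (2,2) (2,4) (3,2) (3,3) (3,4) (5,3)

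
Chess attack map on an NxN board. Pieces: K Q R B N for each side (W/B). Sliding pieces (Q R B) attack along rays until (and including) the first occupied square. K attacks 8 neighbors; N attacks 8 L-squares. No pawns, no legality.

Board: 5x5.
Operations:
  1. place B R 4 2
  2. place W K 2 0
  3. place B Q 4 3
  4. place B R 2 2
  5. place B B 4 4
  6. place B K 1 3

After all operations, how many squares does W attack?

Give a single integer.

Op 1: place BR@(4,2)
Op 2: place WK@(2,0)
Op 3: place BQ@(4,3)
Op 4: place BR@(2,2)
Op 5: place BB@(4,4)
Op 6: place BK@(1,3)
Per-piece attacks for W:
  WK@(2,0): attacks (2,1) (3,0) (1,0) (3,1) (1,1)
Union (5 distinct): (1,0) (1,1) (2,1) (3,0) (3,1)

Answer: 5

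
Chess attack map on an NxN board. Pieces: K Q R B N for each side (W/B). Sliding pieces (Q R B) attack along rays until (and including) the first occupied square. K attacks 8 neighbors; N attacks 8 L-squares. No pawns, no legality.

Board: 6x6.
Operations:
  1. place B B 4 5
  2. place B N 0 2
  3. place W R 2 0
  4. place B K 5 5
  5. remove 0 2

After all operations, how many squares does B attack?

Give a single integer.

Answer: 7

Derivation:
Op 1: place BB@(4,5)
Op 2: place BN@(0,2)
Op 3: place WR@(2,0)
Op 4: place BK@(5,5)
Op 5: remove (0,2)
Per-piece attacks for B:
  BB@(4,5): attacks (5,4) (3,4) (2,3) (1,2) (0,1)
  BK@(5,5): attacks (5,4) (4,5) (4,4)
Union (7 distinct): (0,1) (1,2) (2,3) (3,4) (4,4) (4,5) (5,4)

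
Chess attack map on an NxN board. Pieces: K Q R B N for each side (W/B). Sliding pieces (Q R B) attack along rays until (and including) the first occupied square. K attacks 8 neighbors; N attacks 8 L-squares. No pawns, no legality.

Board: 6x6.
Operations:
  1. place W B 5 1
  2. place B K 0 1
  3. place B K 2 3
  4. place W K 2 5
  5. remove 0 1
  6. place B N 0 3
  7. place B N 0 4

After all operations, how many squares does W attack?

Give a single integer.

Op 1: place WB@(5,1)
Op 2: place BK@(0,1)
Op 3: place BK@(2,3)
Op 4: place WK@(2,5)
Op 5: remove (0,1)
Op 6: place BN@(0,3)
Op 7: place BN@(0,4)
Per-piece attacks for W:
  WK@(2,5): attacks (2,4) (3,5) (1,5) (3,4) (1,4)
  WB@(5,1): attacks (4,2) (3,3) (2,4) (1,5) (4,0)
Union (8 distinct): (1,4) (1,5) (2,4) (3,3) (3,4) (3,5) (4,0) (4,2)

Answer: 8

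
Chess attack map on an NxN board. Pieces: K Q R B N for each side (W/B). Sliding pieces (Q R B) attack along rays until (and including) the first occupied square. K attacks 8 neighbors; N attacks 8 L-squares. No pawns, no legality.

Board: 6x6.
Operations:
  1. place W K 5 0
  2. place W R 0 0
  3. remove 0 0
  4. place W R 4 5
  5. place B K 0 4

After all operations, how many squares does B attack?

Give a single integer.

Op 1: place WK@(5,0)
Op 2: place WR@(0,0)
Op 3: remove (0,0)
Op 4: place WR@(4,5)
Op 5: place BK@(0,4)
Per-piece attacks for B:
  BK@(0,4): attacks (0,5) (0,3) (1,4) (1,5) (1,3)
Union (5 distinct): (0,3) (0,5) (1,3) (1,4) (1,5)

Answer: 5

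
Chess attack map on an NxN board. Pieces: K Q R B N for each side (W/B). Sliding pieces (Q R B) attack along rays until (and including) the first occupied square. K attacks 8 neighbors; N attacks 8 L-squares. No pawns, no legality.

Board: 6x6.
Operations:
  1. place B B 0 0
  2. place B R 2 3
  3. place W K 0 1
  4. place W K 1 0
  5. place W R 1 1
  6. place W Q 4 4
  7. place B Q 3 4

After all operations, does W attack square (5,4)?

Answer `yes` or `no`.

Op 1: place BB@(0,0)
Op 2: place BR@(2,3)
Op 3: place WK@(0,1)
Op 4: place WK@(1,0)
Op 5: place WR@(1,1)
Op 6: place WQ@(4,4)
Op 7: place BQ@(3,4)
Per-piece attacks for W:
  WK@(0,1): attacks (0,2) (0,0) (1,1) (1,2) (1,0)
  WK@(1,0): attacks (1,1) (2,0) (0,0) (2,1) (0,1)
  WR@(1,1): attacks (1,2) (1,3) (1,4) (1,5) (1,0) (2,1) (3,1) (4,1) (5,1) (0,1) [ray(0,-1) blocked at (1,0); ray(-1,0) blocked at (0,1)]
  WQ@(4,4): attacks (4,5) (4,3) (4,2) (4,1) (4,0) (5,4) (3,4) (5,5) (5,3) (3,5) (3,3) (2,2) (1,1) [ray(-1,0) blocked at (3,4); ray(-1,-1) blocked at (1,1)]
W attacks (5,4): yes

Answer: yes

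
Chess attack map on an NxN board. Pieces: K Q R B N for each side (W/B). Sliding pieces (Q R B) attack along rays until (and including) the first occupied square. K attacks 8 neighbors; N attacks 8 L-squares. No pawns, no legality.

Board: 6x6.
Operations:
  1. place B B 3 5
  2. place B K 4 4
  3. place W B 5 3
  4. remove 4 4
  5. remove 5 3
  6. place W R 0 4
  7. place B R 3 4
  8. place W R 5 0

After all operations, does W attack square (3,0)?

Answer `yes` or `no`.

Answer: yes

Derivation:
Op 1: place BB@(3,5)
Op 2: place BK@(4,4)
Op 3: place WB@(5,3)
Op 4: remove (4,4)
Op 5: remove (5,3)
Op 6: place WR@(0,4)
Op 7: place BR@(3,4)
Op 8: place WR@(5,0)
Per-piece attacks for W:
  WR@(0,4): attacks (0,5) (0,3) (0,2) (0,1) (0,0) (1,4) (2,4) (3,4) [ray(1,0) blocked at (3,4)]
  WR@(5,0): attacks (5,1) (5,2) (5,3) (5,4) (5,5) (4,0) (3,0) (2,0) (1,0) (0,0)
W attacks (3,0): yes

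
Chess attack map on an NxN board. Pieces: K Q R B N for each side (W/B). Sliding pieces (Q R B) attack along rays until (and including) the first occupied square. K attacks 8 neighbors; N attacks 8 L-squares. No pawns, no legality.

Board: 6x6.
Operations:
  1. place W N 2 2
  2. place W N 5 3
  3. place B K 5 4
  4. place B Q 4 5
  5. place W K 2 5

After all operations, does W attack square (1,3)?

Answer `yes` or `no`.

Answer: no

Derivation:
Op 1: place WN@(2,2)
Op 2: place WN@(5,3)
Op 3: place BK@(5,4)
Op 4: place BQ@(4,5)
Op 5: place WK@(2,5)
Per-piece attacks for W:
  WN@(2,2): attacks (3,4) (4,3) (1,4) (0,3) (3,0) (4,1) (1,0) (0,1)
  WK@(2,5): attacks (2,4) (3,5) (1,5) (3,4) (1,4)
  WN@(5,3): attacks (4,5) (3,4) (4,1) (3,2)
W attacks (1,3): no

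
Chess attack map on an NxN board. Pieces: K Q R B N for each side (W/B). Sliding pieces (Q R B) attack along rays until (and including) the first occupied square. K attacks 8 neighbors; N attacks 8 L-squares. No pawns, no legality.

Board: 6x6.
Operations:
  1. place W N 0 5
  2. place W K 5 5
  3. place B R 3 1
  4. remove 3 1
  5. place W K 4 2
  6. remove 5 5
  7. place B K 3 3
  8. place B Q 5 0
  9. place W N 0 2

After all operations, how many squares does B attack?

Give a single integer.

Answer: 21

Derivation:
Op 1: place WN@(0,5)
Op 2: place WK@(5,5)
Op 3: place BR@(3,1)
Op 4: remove (3,1)
Op 5: place WK@(4,2)
Op 6: remove (5,5)
Op 7: place BK@(3,3)
Op 8: place BQ@(5,0)
Op 9: place WN@(0,2)
Per-piece attacks for B:
  BK@(3,3): attacks (3,4) (3,2) (4,3) (2,3) (4,4) (4,2) (2,4) (2,2)
  BQ@(5,0): attacks (5,1) (5,2) (5,3) (5,4) (5,5) (4,0) (3,0) (2,0) (1,0) (0,0) (4,1) (3,2) (2,3) (1,4) (0,5) [ray(-1,1) blocked at (0,5)]
Union (21 distinct): (0,0) (0,5) (1,0) (1,4) (2,0) (2,2) (2,3) (2,4) (3,0) (3,2) (3,4) (4,0) (4,1) (4,2) (4,3) (4,4) (5,1) (5,2) (5,3) (5,4) (5,5)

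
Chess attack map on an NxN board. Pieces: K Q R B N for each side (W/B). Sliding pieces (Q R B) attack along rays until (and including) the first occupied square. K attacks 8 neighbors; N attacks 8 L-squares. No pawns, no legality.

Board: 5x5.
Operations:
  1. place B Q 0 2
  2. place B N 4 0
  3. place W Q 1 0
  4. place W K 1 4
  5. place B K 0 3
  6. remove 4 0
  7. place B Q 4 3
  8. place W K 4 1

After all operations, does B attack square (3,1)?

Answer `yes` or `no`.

Op 1: place BQ@(0,2)
Op 2: place BN@(4,0)
Op 3: place WQ@(1,0)
Op 4: place WK@(1,4)
Op 5: place BK@(0,3)
Op 6: remove (4,0)
Op 7: place BQ@(4,3)
Op 8: place WK@(4,1)
Per-piece attacks for B:
  BQ@(0,2): attacks (0,3) (0,1) (0,0) (1,2) (2,2) (3,2) (4,2) (1,3) (2,4) (1,1) (2,0) [ray(0,1) blocked at (0,3)]
  BK@(0,3): attacks (0,4) (0,2) (1,3) (1,4) (1,2)
  BQ@(4,3): attacks (4,4) (4,2) (4,1) (3,3) (2,3) (1,3) (0,3) (3,4) (3,2) (2,1) (1,0) [ray(0,-1) blocked at (4,1); ray(-1,0) blocked at (0,3); ray(-1,-1) blocked at (1,0)]
B attacks (3,1): no

Answer: no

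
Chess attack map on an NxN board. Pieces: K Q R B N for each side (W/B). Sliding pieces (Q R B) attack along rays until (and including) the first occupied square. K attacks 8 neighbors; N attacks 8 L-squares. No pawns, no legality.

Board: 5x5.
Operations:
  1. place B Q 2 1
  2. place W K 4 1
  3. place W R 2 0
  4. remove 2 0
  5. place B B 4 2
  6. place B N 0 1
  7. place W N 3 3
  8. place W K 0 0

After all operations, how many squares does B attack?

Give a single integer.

Op 1: place BQ@(2,1)
Op 2: place WK@(4,1)
Op 3: place WR@(2,0)
Op 4: remove (2,0)
Op 5: place BB@(4,2)
Op 6: place BN@(0,1)
Op 7: place WN@(3,3)
Op 8: place WK@(0,0)
Per-piece attacks for B:
  BN@(0,1): attacks (1,3) (2,2) (2,0)
  BQ@(2,1): attacks (2,2) (2,3) (2,4) (2,0) (3,1) (4,1) (1,1) (0,1) (3,2) (4,3) (3,0) (1,2) (0,3) (1,0) [ray(1,0) blocked at (4,1); ray(-1,0) blocked at (0,1)]
  BB@(4,2): attacks (3,3) (3,1) (2,0) [ray(-1,1) blocked at (3,3)]
Union (16 distinct): (0,1) (0,3) (1,0) (1,1) (1,2) (1,3) (2,0) (2,2) (2,3) (2,4) (3,0) (3,1) (3,2) (3,3) (4,1) (4,3)

Answer: 16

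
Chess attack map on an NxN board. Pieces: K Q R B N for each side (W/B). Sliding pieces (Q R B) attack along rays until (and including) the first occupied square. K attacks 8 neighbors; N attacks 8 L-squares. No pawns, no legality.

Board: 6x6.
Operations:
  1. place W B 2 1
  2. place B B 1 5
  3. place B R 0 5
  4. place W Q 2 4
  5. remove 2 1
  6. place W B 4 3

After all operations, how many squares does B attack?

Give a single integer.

Answer: 7

Derivation:
Op 1: place WB@(2,1)
Op 2: place BB@(1,5)
Op 3: place BR@(0,5)
Op 4: place WQ@(2,4)
Op 5: remove (2,1)
Op 6: place WB@(4,3)
Per-piece attacks for B:
  BR@(0,5): attacks (0,4) (0,3) (0,2) (0,1) (0,0) (1,5) [ray(1,0) blocked at (1,5)]
  BB@(1,5): attacks (2,4) (0,4) [ray(1,-1) blocked at (2,4)]
Union (7 distinct): (0,0) (0,1) (0,2) (0,3) (0,4) (1,5) (2,4)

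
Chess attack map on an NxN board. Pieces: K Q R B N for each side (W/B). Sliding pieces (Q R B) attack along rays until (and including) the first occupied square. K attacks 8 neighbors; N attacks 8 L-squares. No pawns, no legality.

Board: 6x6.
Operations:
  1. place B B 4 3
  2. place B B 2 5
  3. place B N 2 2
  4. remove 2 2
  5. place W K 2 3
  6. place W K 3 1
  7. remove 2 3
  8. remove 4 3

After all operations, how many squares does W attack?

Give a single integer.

Answer: 8

Derivation:
Op 1: place BB@(4,3)
Op 2: place BB@(2,5)
Op 3: place BN@(2,2)
Op 4: remove (2,2)
Op 5: place WK@(2,3)
Op 6: place WK@(3,1)
Op 7: remove (2,3)
Op 8: remove (4,3)
Per-piece attacks for W:
  WK@(3,1): attacks (3,2) (3,0) (4,1) (2,1) (4,2) (4,0) (2,2) (2,0)
Union (8 distinct): (2,0) (2,1) (2,2) (3,0) (3,2) (4,0) (4,1) (4,2)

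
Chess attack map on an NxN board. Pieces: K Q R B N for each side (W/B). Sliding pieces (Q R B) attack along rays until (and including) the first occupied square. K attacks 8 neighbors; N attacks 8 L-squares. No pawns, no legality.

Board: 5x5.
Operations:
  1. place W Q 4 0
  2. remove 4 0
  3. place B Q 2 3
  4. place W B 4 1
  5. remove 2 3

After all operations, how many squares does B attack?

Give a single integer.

Answer: 0

Derivation:
Op 1: place WQ@(4,0)
Op 2: remove (4,0)
Op 3: place BQ@(2,3)
Op 4: place WB@(4,1)
Op 5: remove (2,3)
Per-piece attacks for B:
Union (0 distinct): (none)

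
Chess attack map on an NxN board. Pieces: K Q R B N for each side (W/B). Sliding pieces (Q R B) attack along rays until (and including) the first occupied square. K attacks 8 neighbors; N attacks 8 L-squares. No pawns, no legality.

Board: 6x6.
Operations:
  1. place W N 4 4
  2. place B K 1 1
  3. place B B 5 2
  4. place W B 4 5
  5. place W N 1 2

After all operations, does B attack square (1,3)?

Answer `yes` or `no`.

Op 1: place WN@(4,4)
Op 2: place BK@(1,1)
Op 3: place BB@(5,2)
Op 4: place WB@(4,5)
Op 5: place WN@(1,2)
Per-piece attacks for B:
  BK@(1,1): attacks (1,2) (1,0) (2,1) (0,1) (2,2) (2,0) (0,2) (0,0)
  BB@(5,2): attacks (4,3) (3,4) (2,5) (4,1) (3,0)
B attacks (1,3): no

Answer: no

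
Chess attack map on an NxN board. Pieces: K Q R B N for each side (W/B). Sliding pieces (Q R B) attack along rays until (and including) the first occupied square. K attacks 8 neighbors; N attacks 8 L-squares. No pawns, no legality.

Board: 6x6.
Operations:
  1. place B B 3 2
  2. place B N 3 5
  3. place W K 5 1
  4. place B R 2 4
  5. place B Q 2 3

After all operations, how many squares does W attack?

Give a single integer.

Op 1: place BB@(3,2)
Op 2: place BN@(3,5)
Op 3: place WK@(5,1)
Op 4: place BR@(2,4)
Op 5: place BQ@(2,3)
Per-piece attacks for W:
  WK@(5,1): attacks (5,2) (5,0) (4,1) (4,2) (4,0)
Union (5 distinct): (4,0) (4,1) (4,2) (5,0) (5,2)

Answer: 5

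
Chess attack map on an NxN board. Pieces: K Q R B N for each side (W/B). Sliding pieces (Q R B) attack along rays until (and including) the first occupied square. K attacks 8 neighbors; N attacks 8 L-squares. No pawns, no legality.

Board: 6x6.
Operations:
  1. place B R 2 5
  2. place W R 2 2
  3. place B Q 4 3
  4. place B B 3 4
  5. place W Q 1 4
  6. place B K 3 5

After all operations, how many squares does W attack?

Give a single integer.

Op 1: place BR@(2,5)
Op 2: place WR@(2,2)
Op 3: place BQ@(4,3)
Op 4: place BB@(3,4)
Op 5: place WQ@(1,4)
Op 6: place BK@(3,5)
Per-piece attacks for W:
  WQ@(1,4): attacks (1,5) (1,3) (1,2) (1,1) (1,0) (2,4) (3,4) (0,4) (2,5) (2,3) (3,2) (4,1) (5,0) (0,5) (0,3) [ray(1,0) blocked at (3,4); ray(1,1) blocked at (2,5)]
  WR@(2,2): attacks (2,3) (2,4) (2,5) (2,1) (2,0) (3,2) (4,2) (5,2) (1,2) (0,2) [ray(0,1) blocked at (2,5)]
Union (20 distinct): (0,2) (0,3) (0,4) (0,5) (1,0) (1,1) (1,2) (1,3) (1,5) (2,0) (2,1) (2,3) (2,4) (2,5) (3,2) (3,4) (4,1) (4,2) (5,0) (5,2)

Answer: 20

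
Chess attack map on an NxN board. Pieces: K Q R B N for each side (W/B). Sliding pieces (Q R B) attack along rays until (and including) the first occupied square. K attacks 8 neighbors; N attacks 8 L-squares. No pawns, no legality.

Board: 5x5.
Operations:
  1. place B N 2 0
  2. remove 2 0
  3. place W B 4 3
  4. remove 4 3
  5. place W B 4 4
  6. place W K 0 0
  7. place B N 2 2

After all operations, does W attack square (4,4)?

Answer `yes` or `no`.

Op 1: place BN@(2,0)
Op 2: remove (2,0)
Op 3: place WB@(4,3)
Op 4: remove (4,3)
Op 5: place WB@(4,4)
Op 6: place WK@(0,0)
Op 7: place BN@(2,2)
Per-piece attacks for W:
  WK@(0,0): attacks (0,1) (1,0) (1,1)
  WB@(4,4): attacks (3,3) (2,2) [ray(-1,-1) blocked at (2,2)]
W attacks (4,4): no

Answer: no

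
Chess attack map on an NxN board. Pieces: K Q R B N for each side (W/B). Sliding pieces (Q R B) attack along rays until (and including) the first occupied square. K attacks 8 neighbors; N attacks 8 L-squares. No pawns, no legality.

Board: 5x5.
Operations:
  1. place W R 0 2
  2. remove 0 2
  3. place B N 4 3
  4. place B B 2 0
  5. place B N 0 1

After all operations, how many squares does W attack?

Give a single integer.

Op 1: place WR@(0,2)
Op 2: remove (0,2)
Op 3: place BN@(4,3)
Op 4: place BB@(2,0)
Op 5: place BN@(0,1)
Per-piece attacks for W:
Union (0 distinct): (none)

Answer: 0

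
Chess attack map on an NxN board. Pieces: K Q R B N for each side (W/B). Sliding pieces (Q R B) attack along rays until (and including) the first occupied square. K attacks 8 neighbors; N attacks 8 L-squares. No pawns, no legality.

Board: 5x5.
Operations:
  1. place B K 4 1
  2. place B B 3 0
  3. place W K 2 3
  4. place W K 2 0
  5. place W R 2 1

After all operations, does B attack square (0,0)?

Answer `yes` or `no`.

Op 1: place BK@(4,1)
Op 2: place BB@(3,0)
Op 3: place WK@(2,3)
Op 4: place WK@(2,0)
Op 5: place WR@(2,1)
Per-piece attacks for B:
  BB@(3,0): attacks (4,1) (2,1) [ray(1,1) blocked at (4,1); ray(-1,1) blocked at (2,1)]
  BK@(4,1): attacks (4,2) (4,0) (3,1) (3,2) (3,0)
B attacks (0,0): no

Answer: no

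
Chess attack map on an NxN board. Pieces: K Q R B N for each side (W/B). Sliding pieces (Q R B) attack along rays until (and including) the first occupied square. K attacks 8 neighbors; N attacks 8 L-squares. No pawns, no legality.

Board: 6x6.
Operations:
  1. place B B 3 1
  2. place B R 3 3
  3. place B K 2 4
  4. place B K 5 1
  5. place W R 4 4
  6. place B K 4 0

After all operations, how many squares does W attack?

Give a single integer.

Answer: 8

Derivation:
Op 1: place BB@(3,1)
Op 2: place BR@(3,3)
Op 3: place BK@(2,4)
Op 4: place BK@(5,1)
Op 5: place WR@(4,4)
Op 6: place BK@(4,0)
Per-piece attacks for W:
  WR@(4,4): attacks (4,5) (4,3) (4,2) (4,1) (4,0) (5,4) (3,4) (2,4) [ray(0,-1) blocked at (4,0); ray(-1,0) blocked at (2,4)]
Union (8 distinct): (2,4) (3,4) (4,0) (4,1) (4,2) (4,3) (4,5) (5,4)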